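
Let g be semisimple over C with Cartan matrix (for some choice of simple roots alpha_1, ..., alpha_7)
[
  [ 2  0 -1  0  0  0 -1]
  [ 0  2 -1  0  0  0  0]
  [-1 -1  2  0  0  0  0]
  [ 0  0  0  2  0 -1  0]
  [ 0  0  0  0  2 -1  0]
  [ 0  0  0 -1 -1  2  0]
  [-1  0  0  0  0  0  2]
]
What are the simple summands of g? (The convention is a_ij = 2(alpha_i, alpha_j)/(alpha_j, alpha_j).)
The diagram associated to this matrix has two connected components: the simple roots {alpha_4, alpha_5, alpha_6} form a chain of 3 nodes with single edges (A_3), and {alpha_1, alpha_2, alpha_3, alpha_7} form a chain of 4 nodes with single edges (A_4). A semisimple Lie algebra decomposes uniquely as the direct sum of simple ideals, one per connected component of its Dynkin diagram, so g ≅ A_3 ⊕ A_4 (dimension 15 + 24 = 39).

A_3 + A_4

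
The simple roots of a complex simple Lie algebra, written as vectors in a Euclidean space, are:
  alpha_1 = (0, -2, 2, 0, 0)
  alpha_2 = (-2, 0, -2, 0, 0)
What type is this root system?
Compute the Cartan integers a_ij = 2(alpha_i, alpha_j)/(alpha_j, alpha_j); the resulting 2x2 Cartan matrix is
[[2, -1], [-1, 2]].
All simple roots have the same length, so the diagram is simply laced. The associated Dynkin diagram is a chain of 2 nodes with single edges (A_2), so the type is A_2 (the algebra sl(3)).

A_2 (sl(3))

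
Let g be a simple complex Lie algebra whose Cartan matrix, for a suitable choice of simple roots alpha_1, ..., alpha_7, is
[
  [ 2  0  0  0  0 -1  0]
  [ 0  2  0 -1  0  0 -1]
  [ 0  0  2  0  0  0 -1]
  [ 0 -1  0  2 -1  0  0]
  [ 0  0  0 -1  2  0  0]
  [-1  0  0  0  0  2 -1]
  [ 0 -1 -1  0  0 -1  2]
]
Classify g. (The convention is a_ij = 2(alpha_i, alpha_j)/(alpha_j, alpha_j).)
E7

The matrix has rank 7 with 2's on the diagonal. Reading the off-diagonal entries as Dynkin edges (a single edge where a_ij = a_ji = -1; a double or triple edge where a_ij * a_ji = 2 or 3), the diagram is a chain of 6 nodes with one extra node attached to the third node from one end (E_7). One simple-root ordering that puts it in standard form is (alpha_1, alpha_3, alpha_6, alpha_7, alpha_2, alpha_4, alpha_5). So the algebra is type E_7.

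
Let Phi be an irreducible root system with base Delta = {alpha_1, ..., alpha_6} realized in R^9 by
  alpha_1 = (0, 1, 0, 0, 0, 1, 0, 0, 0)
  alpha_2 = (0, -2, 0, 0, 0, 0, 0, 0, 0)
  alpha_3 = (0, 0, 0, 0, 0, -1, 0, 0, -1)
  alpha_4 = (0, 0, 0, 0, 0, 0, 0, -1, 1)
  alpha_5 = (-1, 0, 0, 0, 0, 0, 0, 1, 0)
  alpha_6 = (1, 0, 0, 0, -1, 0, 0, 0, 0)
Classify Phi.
type C_6

Compute the Cartan integers a_ij = 2(alpha_i, alpha_j)/(alpha_j, alpha_j); the resulting 6x6 Cartan matrix is
[[2, -1, -1, 0, 0, 0], [-2, 2, 0, 0, 0, 0], [-1, 0, 2, -1, 0, 0], [0, 0, -1, 2, -1, 0], [0, 0, 0, -1, 2, -1], [0, 0, 0, 0, -1, 2]].
The roots have two lengths (squared-length ratio 2:1); the short ones are alpha_{1,3,4,5,6}. The associated Dynkin diagram is a chain of 6 nodes with a double edge at one end; the terminal node there is the unique long simple root (C_6), so the type is C_6 (the algebra sp(12)).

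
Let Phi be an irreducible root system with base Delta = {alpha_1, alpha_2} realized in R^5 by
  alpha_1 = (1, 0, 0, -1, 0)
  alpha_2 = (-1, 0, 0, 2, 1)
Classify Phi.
Compute the Cartan integers a_ij = 2(alpha_i, alpha_j)/(alpha_j, alpha_j); the resulting 2x2 Cartan matrix is
[[2, -1], [-3, 2]].
The roots have two lengths (squared-length ratio 3:1); the short ones are alpha_{1}. The associated Dynkin diagram is two nodes joined by a triple edge (G_2), so the type is G_2.

G2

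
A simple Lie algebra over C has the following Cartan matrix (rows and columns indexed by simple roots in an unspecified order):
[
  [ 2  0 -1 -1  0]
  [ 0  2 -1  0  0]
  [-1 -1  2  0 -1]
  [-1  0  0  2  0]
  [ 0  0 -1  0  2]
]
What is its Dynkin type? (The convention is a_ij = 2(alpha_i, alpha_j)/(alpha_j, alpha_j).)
D5

The matrix has rank 5 with 2's on the diagonal. Reading the off-diagonal entries as Dynkin edges (a single edge where a_ij = a_ji = -1; a double or triple edge where a_ij * a_ji = 2 or 3), the diagram is a chain of 3 nodes with a fork of two nodes at one end (D_5). One simple-root ordering that puts it in standard form is (alpha_4, alpha_1, alpha_3, alpha_2, alpha_5). So the algebra is type D_5, i.e. so(10).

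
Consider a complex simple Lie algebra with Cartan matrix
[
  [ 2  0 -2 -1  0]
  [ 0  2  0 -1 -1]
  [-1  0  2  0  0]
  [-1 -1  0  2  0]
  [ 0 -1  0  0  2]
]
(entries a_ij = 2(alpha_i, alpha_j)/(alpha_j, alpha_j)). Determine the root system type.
The matrix has rank 5 with 2's on the diagonal. Reading the off-diagonal entries as Dynkin edges (a single edge where a_ij = a_ji = -1; a double or triple edge where a_ij * a_ji = 2 or 3), the diagram is a chain of 5 nodes with a double edge at one end; the terminal node there is the unique short simple root (B_5). One simple-root ordering that puts it in standard form is (alpha_5, alpha_2, alpha_4, alpha_1, alpha_3). So the algebra is type B_5, i.e. so(11).

type B_5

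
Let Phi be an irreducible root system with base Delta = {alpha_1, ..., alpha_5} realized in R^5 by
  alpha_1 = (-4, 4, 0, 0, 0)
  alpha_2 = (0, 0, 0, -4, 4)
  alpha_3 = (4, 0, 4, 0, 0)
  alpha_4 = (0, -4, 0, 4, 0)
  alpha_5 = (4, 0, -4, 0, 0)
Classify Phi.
D_5

Compute the Cartan integers a_ij = 2(alpha_i, alpha_j)/(alpha_j, alpha_j); the resulting 5x5 Cartan matrix is
[[2, 0, -1, -1, -1], [0, 2, 0, -1, 0], [-1, 0, 2, 0, 0], [-1, -1, 0, 2, 0], [-1, 0, 0, 0, 2]].
All simple roots have the same length, so the diagram is simply laced. The associated Dynkin diagram is a chain of 3 nodes with a fork of two nodes at one end (D_5), so the type is D_5 (the algebra so(10)).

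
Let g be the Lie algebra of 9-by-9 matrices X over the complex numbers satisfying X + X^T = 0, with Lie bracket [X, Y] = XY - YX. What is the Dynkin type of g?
type B_4

This is so(9) with 9 odd, which has dimension 9(9-1)/2 = 36 and rank (9-1)/2 = 4. In the classification of classical Lie algebras, the orthogonal algebra so(2n+1) in an odd number of variables has type B_n; here n = 4, so the Dynkin diagram is a chain of 4 nodes with a double edge at one end; the terminal node there is the unique short simple root (B_4). Hence the type is B_4.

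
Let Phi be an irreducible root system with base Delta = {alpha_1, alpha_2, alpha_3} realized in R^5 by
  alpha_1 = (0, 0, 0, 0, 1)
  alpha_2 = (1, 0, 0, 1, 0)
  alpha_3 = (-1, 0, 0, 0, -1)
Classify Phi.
Compute the Cartan integers a_ij = 2(alpha_i, alpha_j)/(alpha_j, alpha_j); the resulting 3x3 Cartan matrix is
[[2, 0, -1], [0, 2, -1], [-2, -1, 2]].
The roots have two lengths (squared-length ratio 2:1); the short ones are alpha_{1}. The associated Dynkin diagram is a chain of 3 nodes with a double edge at one end; the terminal node there is the unique short simple root (B_3), so the type is B_3 (the algebra so(7)).

B_3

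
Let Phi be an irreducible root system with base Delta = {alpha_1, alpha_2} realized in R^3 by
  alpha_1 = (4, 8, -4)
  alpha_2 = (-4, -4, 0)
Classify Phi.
G2

Compute the Cartan integers a_ij = 2(alpha_i, alpha_j)/(alpha_j, alpha_j); the resulting 2x2 Cartan matrix is
[[2, -3], [-1, 2]].
The roots have two lengths (squared-length ratio 3:1); the short ones are alpha_{2}. The associated Dynkin diagram is two nodes joined by a triple edge (G_2), so the type is G_2.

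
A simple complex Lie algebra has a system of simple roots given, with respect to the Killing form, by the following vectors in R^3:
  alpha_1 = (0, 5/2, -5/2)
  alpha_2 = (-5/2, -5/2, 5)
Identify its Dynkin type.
G2

Compute the Cartan integers a_ij = 2(alpha_i, alpha_j)/(alpha_j, alpha_j); the resulting 2x2 Cartan matrix is
[[2, -1], [-3, 2]].
The roots have two lengths (squared-length ratio 3:1); the short ones are alpha_{1}. The associated Dynkin diagram is two nodes joined by a triple edge (G_2), so the type is G_2.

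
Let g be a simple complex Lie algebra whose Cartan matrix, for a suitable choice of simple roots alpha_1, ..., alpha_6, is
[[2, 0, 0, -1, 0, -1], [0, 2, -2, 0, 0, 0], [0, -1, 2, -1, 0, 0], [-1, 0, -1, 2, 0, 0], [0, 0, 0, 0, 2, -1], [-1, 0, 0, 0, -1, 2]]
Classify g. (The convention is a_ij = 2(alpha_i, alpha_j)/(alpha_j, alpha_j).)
The matrix has rank 6 with 2's on the diagonal. Reading the off-diagonal entries as Dynkin edges (a single edge where a_ij = a_ji = -1; a double or triple edge where a_ij * a_ji = 2 or 3), the diagram is a chain of 6 nodes with a double edge at one end; the terminal node there is the unique long simple root (C_6). One simple-root ordering that puts it in standard form is (alpha_5, alpha_6, alpha_1, alpha_4, alpha_3, alpha_2). So the algebra is type C_6, i.e. sp(12).

C6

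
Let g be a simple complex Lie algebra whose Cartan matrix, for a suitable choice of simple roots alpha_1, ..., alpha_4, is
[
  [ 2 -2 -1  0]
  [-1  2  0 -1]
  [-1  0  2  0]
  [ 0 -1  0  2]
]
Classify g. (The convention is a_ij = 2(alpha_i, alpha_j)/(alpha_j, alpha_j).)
The matrix has rank 4 with 2's on the diagonal. Reading the off-diagonal entries as Dynkin edges (a single edge where a_ij = a_ji = -1; a double or triple edge where a_ij * a_ji = 2 or 3), the diagram is a chain of 4 nodes with a double edge between the middle two (F_4). One simple-root ordering that puts it in standard form is (alpha_3, alpha_1, alpha_2, alpha_4). So the algebra is type F_4.

type F_4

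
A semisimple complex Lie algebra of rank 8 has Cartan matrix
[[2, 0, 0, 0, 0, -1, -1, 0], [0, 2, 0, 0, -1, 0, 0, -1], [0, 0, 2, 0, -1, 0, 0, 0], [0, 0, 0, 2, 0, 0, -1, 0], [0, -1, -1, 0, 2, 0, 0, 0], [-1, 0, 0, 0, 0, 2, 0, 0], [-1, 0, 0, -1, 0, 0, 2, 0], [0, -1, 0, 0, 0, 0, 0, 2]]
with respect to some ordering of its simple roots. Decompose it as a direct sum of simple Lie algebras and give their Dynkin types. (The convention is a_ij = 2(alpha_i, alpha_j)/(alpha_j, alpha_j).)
The diagram associated to this matrix has two connected components: the simple roots {alpha_1, alpha_4, alpha_6, alpha_7} form a chain of 4 nodes with single edges (A_4), and {alpha_2, alpha_3, alpha_5, alpha_8} form a chain of 4 nodes with single edges (A_4). A semisimple Lie algebra decomposes uniquely as the direct sum of simple ideals, one per connected component of its Dynkin diagram, so g ≅ A_4 ⊕ A_4 (dimension 24 + 24 = 48).

A_4 ⊕ A_4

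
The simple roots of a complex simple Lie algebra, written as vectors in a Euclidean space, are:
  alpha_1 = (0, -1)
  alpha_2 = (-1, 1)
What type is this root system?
B_2

Compute the Cartan integers a_ij = 2(alpha_i, alpha_j)/(alpha_j, alpha_j); the resulting 2x2 Cartan matrix is
[[2, -1], [-2, 2]].
The roots have two lengths (squared-length ratio 2:1); the short ones are alpha_{1}. The associated Dynkin diagram is a chain of 2 nodes with a double edge at one end; the terminal node there is the unique short simple root (B_2), so the type is B_2 (the algebra so(5)).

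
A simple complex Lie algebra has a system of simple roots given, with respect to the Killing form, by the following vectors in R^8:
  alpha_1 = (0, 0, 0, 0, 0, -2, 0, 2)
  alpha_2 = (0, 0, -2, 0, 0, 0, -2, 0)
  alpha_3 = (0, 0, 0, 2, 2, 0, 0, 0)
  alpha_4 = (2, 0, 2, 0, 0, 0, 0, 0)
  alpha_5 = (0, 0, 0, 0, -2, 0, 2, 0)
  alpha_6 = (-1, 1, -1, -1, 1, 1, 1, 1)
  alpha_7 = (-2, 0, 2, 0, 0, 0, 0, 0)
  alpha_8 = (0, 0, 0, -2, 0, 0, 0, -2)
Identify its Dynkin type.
type E_8

Compute the Cartan integers a_ij = 2(alpha_i, alpha_j)/(alpha_j, alpha_j); the resulting 8x8 Cartan matrix is
[[2, 0, 0, 0, 0, 0, 0, -1], [0, 2, 0, -1, -1, 0, -1, 0], [0, 0, 2, 0, -1, 0, 0, -1], [0, -1, 0, 2, 0, -1, 0, 0], [0, -1, -1, 0, 2, 0, 0, 0], [0, 0, 0, -1, 0, 2, 0, 0], [0, -1, 0, 0, 0, 0, 2, 0], [-1, 0, -1, 0, 0, 0, 0, 2]].
All simple roots have the same length, so the diagram is simply laced. The associated Dynkin diagram is a chain of 7 nodes with one extra node attached to the third node from one end (E_8), so the type is E_8.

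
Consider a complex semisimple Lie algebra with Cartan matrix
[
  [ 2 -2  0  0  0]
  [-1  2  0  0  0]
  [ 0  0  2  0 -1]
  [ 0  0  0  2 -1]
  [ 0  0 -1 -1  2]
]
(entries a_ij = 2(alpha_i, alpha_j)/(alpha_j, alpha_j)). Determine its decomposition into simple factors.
The diagram associated to this matrix has two connected components: the simple roots {alpha_3, alpha_4, alpha_5} form a chain of 3 nodes with single edges (A_3), and {alpha_1, alpha_2} form a chain of 2 nodes with a double edge at one end; the terminal node there is the unique short simple root (B_2). A semisimple Lie algebra decomposes uniquely as the direct sum of simple ideals, one per connected component of its Dynkin diagram, so g ≅ A_3 ⊕ B_2 (dimension 15 + 10 = 25).

type A_3 + type B_2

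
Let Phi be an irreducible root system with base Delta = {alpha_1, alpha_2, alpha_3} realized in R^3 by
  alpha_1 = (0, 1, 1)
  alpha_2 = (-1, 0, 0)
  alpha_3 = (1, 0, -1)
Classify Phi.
Compute the Cartan integers a_ij = 2(alpha_i, alpha_j)/(alpha_j, alpha_j); the resulting 3x3 Cartan matrix is
[[2, 0, -1], [0, 2, -1], [-1, -2, 2]].
The roots have two lengths (squared-length ratio 2:1); the short ones are alpha_{2}. The associated Dynkin diagram is a chain of 3 nodes with a double edge at one end; the terminal node there is the unique short simple root (B_3), so the type is B_3 (the algebra so(7)).

B3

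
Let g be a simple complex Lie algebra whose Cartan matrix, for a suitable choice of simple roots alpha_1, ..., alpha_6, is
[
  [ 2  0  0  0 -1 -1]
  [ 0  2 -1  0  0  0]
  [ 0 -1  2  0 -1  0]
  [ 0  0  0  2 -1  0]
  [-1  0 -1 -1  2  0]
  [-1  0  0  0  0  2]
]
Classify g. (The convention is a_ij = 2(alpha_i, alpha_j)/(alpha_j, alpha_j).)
E6

The matrix has rank 6 with 2's on the diagonal. Reading the off-diagonal entries as Dynkin edges (a single edge where a_ij = a_ji = -1; a double or triple edge where a_ij * a_ji = 2 or 3), the diagram is a chain of 5 nodes with one extra node attached to the third node from one end (E_6). One simple-root ordering that puts it in standard form is (alpha_6, alpha_4, alpha_1, alpha_5, alpha_3, alpha_2). So the algebra is type E_6.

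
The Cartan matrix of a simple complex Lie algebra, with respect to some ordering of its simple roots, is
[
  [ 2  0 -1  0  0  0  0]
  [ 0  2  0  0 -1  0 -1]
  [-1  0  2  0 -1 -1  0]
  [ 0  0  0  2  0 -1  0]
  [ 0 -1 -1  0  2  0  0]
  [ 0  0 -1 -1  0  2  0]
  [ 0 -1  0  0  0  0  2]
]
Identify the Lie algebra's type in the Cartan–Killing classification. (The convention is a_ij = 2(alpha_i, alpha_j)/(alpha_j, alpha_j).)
E7

The matrix has rank 7 with 2's on the diagonal. Reading the off-diagonal entries as Dynkin edges (a single edge where a_ij = a_ji = -1; a double or triple edge where a_ij * a_ji = 2 or 3), the diagram is a chain of 6 nodes with one extra node attached to the third node from one end (E_7). One simple-root ordering that puts it in standard form is (alpha_4, alpha_1, alpha_6, alpha_3, alpha_5, alpha_2, alpha_7). So the algebra is type E_7.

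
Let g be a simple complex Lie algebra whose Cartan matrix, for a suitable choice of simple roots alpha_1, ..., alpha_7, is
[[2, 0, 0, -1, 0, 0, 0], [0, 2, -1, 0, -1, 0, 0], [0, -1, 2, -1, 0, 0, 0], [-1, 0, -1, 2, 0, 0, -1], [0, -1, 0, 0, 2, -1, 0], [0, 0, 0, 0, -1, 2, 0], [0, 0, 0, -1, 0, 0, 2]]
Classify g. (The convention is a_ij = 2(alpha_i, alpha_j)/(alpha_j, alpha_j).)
D_7

The matrix has rank 7 with 2's on the diagonal. Reading the off-diagonal entries as Dynkin edges (a single edge where a_ij = a_ji = -1; a double or triple edge where a_ij * a_ji = 2 or 3), the diagram is a chain of 5 nodes with a fork of two nodes at one end (D_7). One simple-root ordering that puts it in standard form is (alpha_6, alpha_5, alpha_2, alpha_3, alpha_4, alpha_7, alpha_1). So the algebra is type D_7, i.e. so(14).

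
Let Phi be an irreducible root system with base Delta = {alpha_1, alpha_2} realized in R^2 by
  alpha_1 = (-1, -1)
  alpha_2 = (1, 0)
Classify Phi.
type B_2

Compute the Cartan integers a_ij = 2(alpha_i, alpha_j)/(alpha_j, alpha_j); the resulting 2x2 Cartan matrix is
[[2, -2], [-1, 2]].
The roots have two lengths (squared-length ratio 2:1); the short ones are alpha_{2}. The associated Dynkin diagram is a chain of 2 nodes with a double edge at one end; the terminal node there is the unique short simple root (B_2), so the type is B_2 (the algebra so(5)).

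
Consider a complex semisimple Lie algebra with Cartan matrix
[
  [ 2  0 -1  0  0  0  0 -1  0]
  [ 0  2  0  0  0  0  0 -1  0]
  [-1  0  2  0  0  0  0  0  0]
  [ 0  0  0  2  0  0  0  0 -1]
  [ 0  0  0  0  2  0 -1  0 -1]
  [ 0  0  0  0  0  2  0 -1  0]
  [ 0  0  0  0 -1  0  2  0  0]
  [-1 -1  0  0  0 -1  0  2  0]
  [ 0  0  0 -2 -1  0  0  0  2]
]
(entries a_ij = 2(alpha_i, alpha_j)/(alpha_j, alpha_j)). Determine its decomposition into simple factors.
B4 + D5

The diagram associated to this matrix has two connected components: the simple roots {alpha_4, alpha_5, alpha_7, alpha_9} form a chain of 4 nodes with a double edge at one end; the terminal node there is the unique short simple root (B_4), and {alpha_1, alpha_2, alpha_3, alpha_6, alpha_8} form a chain of 3 nodes with a fork of two nodes at one end (D_5). A semisimple Lie algebra decomposes uniquely as the direct sum of simple ideals, one per connected component of its Dynkin diagram, so g ≅ B_4 ⊕ D_5 (dimension 36 + 45 = 81).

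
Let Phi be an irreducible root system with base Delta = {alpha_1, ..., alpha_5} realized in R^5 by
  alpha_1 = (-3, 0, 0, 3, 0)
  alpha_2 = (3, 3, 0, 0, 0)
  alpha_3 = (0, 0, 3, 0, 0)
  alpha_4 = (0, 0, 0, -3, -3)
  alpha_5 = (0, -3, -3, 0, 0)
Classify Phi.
B5

Compute the Cartan integers a_ij = 2(alpha_i, alpha_j)/(alpha_j, alpha_j); the resulting 5x5 Cartan matrix is
[[2, -1, 0, -1, 0], [-1, 2, 0, 0, -1], [0, 0, 2, 0, -1], [-1, 0, 0, 2, 0], [0, -1, -2, 0, 2]].
The roots have two lengths (squared-length ratio 2:1); the short ones are alpha_{3}. The associated Dynkin diagram is a chain of 5 nodes with a double edge at one end; the terminal node there is the unique short simple root (B_5), so the type is B_5 (the algebra so(11)).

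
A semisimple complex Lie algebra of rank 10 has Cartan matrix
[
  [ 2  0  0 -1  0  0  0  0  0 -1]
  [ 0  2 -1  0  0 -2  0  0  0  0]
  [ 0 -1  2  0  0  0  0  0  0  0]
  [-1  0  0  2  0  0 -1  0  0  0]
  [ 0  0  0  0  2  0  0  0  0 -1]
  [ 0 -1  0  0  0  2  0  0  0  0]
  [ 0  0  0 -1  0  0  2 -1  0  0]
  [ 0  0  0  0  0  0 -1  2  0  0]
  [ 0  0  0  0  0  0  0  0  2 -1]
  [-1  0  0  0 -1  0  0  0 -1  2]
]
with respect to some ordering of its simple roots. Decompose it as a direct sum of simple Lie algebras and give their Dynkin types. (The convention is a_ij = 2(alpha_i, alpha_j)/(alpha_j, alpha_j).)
The diagram associated to this matrix has two connected components: the simple roots {alpha_2, alpha_3, alpha_6} form a chain of 3 nodes with a double edge at one end; the terminal node there is the unique short simple root (B_3), and {alpha_1, alpha_4, alpha_5, alpha_7, alpha_8, alpha_9, alpha_10} form a chain of 5 nodes with a fork of two nodes at one end (D_7). A semisimple Lie algebra decomposes uniquely as the direct sum of simple ideals, one per connected component of its Dynkin diagram, so g ≅ B_3 ⊕ D_7 (dimension 21 + 91 = 112).

B_3 (so(7)) ⊕ D_7 (so(14))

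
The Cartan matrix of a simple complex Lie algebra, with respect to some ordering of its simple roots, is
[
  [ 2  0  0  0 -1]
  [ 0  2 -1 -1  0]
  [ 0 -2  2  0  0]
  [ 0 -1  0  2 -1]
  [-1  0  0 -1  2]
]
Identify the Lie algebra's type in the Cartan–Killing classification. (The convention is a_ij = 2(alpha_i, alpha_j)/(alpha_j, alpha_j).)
The matrix has rank 5 with 2's on the diagonal. Reading the off-diagonal entries as Dynkin edges (a single edge where a_ij = a_ji = -1; a double or triple edge where a_ij * a_ji = 2 or 3), the diagram is a chain of 5 nodes with a double edge at one end; the terminal node there is the unique long simple root (C_5). One simple-root ordering that puts it in standard form is (alpha_1, alpha_5, alpha_4, alpha_2, alpha_3). So the algebra is type C_5, i.e. sp(10).

C_5 (sp(10))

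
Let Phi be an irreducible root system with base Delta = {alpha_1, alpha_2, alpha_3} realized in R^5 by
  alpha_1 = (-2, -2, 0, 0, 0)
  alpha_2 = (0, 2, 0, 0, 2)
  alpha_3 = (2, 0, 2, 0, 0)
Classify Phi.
A_3 (sl(4))

Compute the Cartan integers a_ij = 2(alpha_i, alpha_j)/(alpha_j, alpha_j); the resulting 3x3 Cartan matrix is
[[2, -1, -1], [-1, 2, 0], [-1, 0, 2]].
All simple roots have the same length, so the diagram is simply laced. The associated Dynkin diagram is a chain of 3 nodes with single edges (A_3), so the type is A_3 (the algebra sl(4)).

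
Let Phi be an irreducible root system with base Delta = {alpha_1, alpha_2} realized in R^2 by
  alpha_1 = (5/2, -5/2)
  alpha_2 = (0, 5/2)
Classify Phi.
B_2 (so(5))

Compute the Cartan integers a_ij = 2(alpha_i, alpha_j)/(alpha_j, alpha_j); the resulting 2x2 Cartan matrix is
[[2, -2], [-1, 2]].
The roots have two lengths (squared-length ratio 2:1); the short ones are alpha_{2}. The associated Dynkin diagram is a chain of 2 nodes with a double edge at one end; the terminal node there is the unique short simple root (B_2), so the type is B_2 (the algebra so(5)).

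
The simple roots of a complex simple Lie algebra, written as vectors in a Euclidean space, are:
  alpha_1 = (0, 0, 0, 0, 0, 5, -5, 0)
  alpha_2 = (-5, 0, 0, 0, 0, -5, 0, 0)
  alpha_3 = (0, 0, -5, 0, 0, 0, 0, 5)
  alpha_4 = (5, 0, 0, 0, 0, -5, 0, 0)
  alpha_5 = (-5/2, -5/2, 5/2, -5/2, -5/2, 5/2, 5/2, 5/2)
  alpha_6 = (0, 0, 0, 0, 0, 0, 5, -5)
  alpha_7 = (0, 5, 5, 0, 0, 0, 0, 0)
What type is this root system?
Compute the Cartan integers a_ij = 2(alpha_i, alpha_j)/(alpha_j, alpha_j); the resulting 7x7 Cartan matrix is
[[2, -1, 0, -1, 0, -1, 0], [-1, 2, 0, 0, 0, 0, 0], [0, 0, 2, 0, 0, -1, -1], [-1, 0, 0, 2, -1, 0, 0], [0, 0, 0, -1, 2, 0, 0], [-1, 0, -1, 0, 0, 2, 0], [0, 0, -1, 0, 0, 0, 2]].
All simple roots have the same length, so the diagram is simply laced. The associated Dynkin diagram is a chain of 6 nodes with one extra node attached to the third node from one end (E_7), so the type is E_7.

type E_7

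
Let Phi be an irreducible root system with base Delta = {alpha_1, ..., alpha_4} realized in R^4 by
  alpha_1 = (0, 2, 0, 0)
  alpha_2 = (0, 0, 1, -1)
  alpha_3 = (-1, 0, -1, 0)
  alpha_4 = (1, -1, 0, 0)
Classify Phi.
C_4

Compute the Cartan integers a_ij = 2(alpha_i, alpha_j)/(alpha_j, alpha_j); the resulting 4x4 Cartan matrix is
[[2, 0, 0, -2], [0, 2, -1, 0], [0, -1, 2, -1], [-1, 0, -1, 2]].
The roots have two lengths (squared-length ratio 2:1); the short ones are alpha_{2,3,4}. The associated Dynkin diagram is a chain of 4 nodes with a double edge at one end; the terminal node there is the unique long simple root (C_4), so the type is C_4 (the algebra sp(8)).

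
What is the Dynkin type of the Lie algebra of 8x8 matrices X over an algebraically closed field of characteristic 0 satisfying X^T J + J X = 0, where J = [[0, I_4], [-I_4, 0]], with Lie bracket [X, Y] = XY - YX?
C_4 (sp(8))

This is sp(8), which has dimension 8(8+1)/2 = 36 and rank 8/2 = 4. In the classification of classical Lie algebras, the symplectic algebra sp(2n) has type C_n; here n = 4, so the Dynkin diagram is a chain of 4 nodes with a double edge at one end; the terminal node there is the unique long simple root (C_4). Hence the type is C_4.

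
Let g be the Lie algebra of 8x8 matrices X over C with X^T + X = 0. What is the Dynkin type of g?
D4

This is so(8) with 8 even, which has dimension 8(8-1)/2 = 28 and rank 8/2 = 4. In the classification of classical Lie algebras, the orthogonal algebra so(2n) in an even number of variables has type D_n; here n = 4, so the Dynkin diagram is a chain of 2 nodes with a fork of two nodes at one end (D_4). Hence the type is D_4.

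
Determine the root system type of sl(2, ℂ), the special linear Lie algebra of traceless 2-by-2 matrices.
This is sl(2), which has dimension 2^2 - 1 = 3 and rank 2 - 1 = 1 (a Cartan subalgebra is the diagonal traceless matrices). In the classification of classical Lie algebras, the special linear algebra sl(n+1) has type A_n; here n = 1, so the Dynkin diagram is a chain of 1 nodes with single edges (A_1). Hence the type is A_1.

A_1 (sl(2))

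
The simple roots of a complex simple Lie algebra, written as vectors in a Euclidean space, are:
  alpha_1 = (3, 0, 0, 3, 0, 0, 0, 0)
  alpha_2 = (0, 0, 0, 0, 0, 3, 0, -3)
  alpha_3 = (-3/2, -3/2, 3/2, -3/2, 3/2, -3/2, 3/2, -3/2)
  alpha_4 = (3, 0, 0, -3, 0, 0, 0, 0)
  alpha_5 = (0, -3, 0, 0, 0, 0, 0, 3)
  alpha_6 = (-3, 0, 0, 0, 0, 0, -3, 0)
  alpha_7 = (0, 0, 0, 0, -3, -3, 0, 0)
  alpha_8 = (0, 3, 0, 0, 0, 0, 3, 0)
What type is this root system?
type E_8

Compute the Cartan integers a_ij = 2(alpha_i, alpha_j)/(alpha_j, alpha_j); the resulting 8x8 Cartan matrix is
[[2, 0, -1, 0, 0, -1, 0, 0], [0, 2, 0, 0, -1, 0, -1, 0], [-1, 0, 2, 0, 0, 0, 0, 0], [0, 0, 0, 2, 0, -1, 0, 0], [0, -1, 0, 0, 2, 0, 0, -1], [-1, 0, 0, -1, 0, 2, 0, -1], [0, -1, 0, 0, 0, 0, 2, 0], [0, 0, 0, 0, -1, -1, 0, 2]].
All simple roots have the same length, so the diagram is simply laced. The associated Dynkin diagram is a chain of 7 nodes with one extra node attached to the third node from one end (E_8), so the type is E_8.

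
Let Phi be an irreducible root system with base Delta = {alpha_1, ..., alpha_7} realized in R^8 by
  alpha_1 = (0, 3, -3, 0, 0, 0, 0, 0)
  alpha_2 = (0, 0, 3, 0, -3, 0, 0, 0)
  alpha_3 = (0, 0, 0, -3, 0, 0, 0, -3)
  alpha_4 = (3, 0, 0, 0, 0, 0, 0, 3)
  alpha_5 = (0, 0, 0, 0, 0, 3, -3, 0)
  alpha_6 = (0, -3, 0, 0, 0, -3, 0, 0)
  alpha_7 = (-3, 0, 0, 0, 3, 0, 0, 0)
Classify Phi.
Compute the Cartan integers a_ij = 2(alpha_i, alpha_j)/(alpha_j, alpha_j); the resulting 7x7 Cartan matrix is
[[2, -1, 0, 0, 0, -1, 0], [-1, 2, 0, 0, 0, 0, -1], [0, 0, 2, -1, 0, 0, 0], [0, 0, -1, 2, 0, 0, -1], [0, 0, 0, 0, 2, -1, 0], [-1, 0, 0, 0, -1, 2, 0], [0, -1, 0, -1, 0, 0, 2]].
All simple roots have the same length, so the diagram is simply laced. The associated Dynkin diagram is a chain of 7 nodes with single edges (A_7), so the type is A_7 (the algebra sl(8)).

type A_7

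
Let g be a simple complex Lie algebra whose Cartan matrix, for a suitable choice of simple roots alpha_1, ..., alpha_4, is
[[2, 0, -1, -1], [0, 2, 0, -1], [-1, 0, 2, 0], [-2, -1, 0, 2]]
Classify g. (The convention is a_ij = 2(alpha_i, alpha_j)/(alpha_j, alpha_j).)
F4

The matrix has rank 4 with 2's on the diagonal. Reading the off-diagonal entries as Dynkin edges (a single edge where a_ij = a_ji = -1; a double or triple edge where a_ij * a_ji = 2 or 3), the diagram is a chain of 4 nodes with a double edge between the middle two (F_4). One simple-root ordering that puts it in standard form is (alpha_2, alpha_4, alpha_1, alpha_3). So the algebra is type F_4.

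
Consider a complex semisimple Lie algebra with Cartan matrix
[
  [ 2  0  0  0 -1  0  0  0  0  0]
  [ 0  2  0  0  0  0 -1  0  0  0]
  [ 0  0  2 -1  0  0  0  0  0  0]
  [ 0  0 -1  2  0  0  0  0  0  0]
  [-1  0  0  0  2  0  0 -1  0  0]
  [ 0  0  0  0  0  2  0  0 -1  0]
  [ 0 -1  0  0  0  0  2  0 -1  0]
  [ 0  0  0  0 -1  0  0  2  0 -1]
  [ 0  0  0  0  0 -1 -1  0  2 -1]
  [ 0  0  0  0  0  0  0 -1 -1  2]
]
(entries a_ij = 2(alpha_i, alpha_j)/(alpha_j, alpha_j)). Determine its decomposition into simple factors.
A_2 (sl(3)) + E_8

The diagram associated to this matrix has two connected components: the simple roots {alpha_3, alpha_4} form a chain of 2 nodes with single edges (A_2), and {alpha_1, alpha_2, alpha_5, alpha_6, alpha_7, alpha_8, alpha_9, alpha_10} form a chain of 7 nodes with one extra node attached to the third node from one end (E_8). A semisimple Lie algebra decomposes uniquely as the direct sum of simple ideals, one per connected component of its Dynkin diagram, so g ≅ A_2 ⊕ E_8 (dimension 8 + 248 = 256).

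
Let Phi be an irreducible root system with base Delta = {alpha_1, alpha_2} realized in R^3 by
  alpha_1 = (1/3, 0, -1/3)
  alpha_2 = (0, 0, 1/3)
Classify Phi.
Compute the Cartan integers a_ij = 2(alpha_i, alpha_j)/(alpha_j, alpha_j); the resulting 2x2 Cartan matrix is
[[2, -2], [-1, 2]].
The roots have two lengths (squared-length ratio 2:1); the short ones are alpha_{2}. The associated Dynkin diagram is a chain of 2 nodes with a double edge at one end; the terminal node there is the unique short simple root (B_2), so the type is B_2 (the algebra so(5)).

B_2 (so(5))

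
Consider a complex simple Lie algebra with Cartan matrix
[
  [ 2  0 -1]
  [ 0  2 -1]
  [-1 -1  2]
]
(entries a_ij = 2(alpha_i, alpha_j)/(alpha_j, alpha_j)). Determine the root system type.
type A_3

The matrix has rank 3 with 2's on the diagonal. Reading the off-diagonal entries as Dynkin edges (a single edge where a_ij = a_ji = -1; a double or triple edge where a_ij * a_ji = 2 or 3), the diagram is a chain of 3 nodes with single edges (A_3). One simple-root ordering that puts it in standard form is (alpha_1, alpha_3, alpha_2). So the algebra is type A_3, i.e. sl(4).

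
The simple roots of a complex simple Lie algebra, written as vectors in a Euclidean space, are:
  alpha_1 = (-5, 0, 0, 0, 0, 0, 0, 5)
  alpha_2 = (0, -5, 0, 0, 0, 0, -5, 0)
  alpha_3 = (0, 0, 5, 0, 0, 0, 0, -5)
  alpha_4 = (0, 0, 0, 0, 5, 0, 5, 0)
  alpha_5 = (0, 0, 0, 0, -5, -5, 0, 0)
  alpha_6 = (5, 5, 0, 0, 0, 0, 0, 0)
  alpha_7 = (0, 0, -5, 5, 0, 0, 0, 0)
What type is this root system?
Compute the Cartan integers a_ij = 2(alpha_i, alpha_j)/(alpha_j, alpha_j); the resulting 7x7 Cartan matrix is
[[2, 0, -1, 0, 0, -1, 0], [0, 2, 0, -1, 0, -1, 0], [-1, 0, 2, 0, 0, 0, -1], [0, -1, 0, 2, -1, 0, 0], [0, 0, 0, -1, 2, 0, 0], [-1, -1, 0, 0, 0, 2, 0], [0, 0, -1, 0, 0, 0, 2]].
All simple roots have the same length, so the diagram is simply laced. The associated Dynkin diagram is a chain of 7 nodes with single edges (A_7), so the type is A_7 (the algebra sl(8)).

A_7 (sl(8))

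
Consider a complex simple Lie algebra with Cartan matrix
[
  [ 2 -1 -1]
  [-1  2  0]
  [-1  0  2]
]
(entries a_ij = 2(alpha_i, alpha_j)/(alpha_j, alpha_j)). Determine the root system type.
A_3 (sl(4))

The matrix has rank 3 with 2's on the diagonal. Reading the off-diagonal entries as Dynkin edges (a single edge where a_ij = a_ji = -1; a double or triple edge where a_ij * a_ji = 2 or 3), the diagram is a chain of 3 nodes with single edges (A_3). One simple-root ordering that puts it in standard form is (alpha_3, alpha_1, alpha_2). So the algebra is type A_3, i.e. sl(4).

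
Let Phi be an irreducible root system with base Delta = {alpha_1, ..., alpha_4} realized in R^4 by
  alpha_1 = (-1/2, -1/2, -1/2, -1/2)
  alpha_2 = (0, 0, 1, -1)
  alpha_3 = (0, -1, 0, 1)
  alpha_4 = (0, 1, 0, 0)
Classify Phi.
F_4

Compute the Cartan integers a_ij = 2(alpha_i, alpha_j)/(alpha_j, alpha_j); the resulting 4x4 Cartan matrix is
[[2, 0, 0, -1], [0, 2, -1, 0], [0, -1, 2, -2], [-1, 0, -1, 2]].
The roots have two lengths (squared-length ratio 2:1); the short ones are alpha_{1,4}. The associated Dynkin diagram is a chain of 4 nodes with a double edge between the middle two (F_4), so the type is F_4.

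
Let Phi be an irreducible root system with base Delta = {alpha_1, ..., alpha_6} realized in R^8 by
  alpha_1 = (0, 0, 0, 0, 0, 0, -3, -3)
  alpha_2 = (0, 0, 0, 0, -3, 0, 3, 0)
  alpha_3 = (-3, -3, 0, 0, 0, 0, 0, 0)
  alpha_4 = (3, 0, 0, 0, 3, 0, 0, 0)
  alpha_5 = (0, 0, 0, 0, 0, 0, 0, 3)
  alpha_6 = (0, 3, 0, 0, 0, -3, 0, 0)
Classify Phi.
Compute the Cartan integers a_ij = 2(alpha_i, alpha_j)/(alpha_j, alpha_j); the resulting 6x6 Cartan matrix is
[[2, -1, 0, 0, -2, 0], [-1, 2, 0, -1, 0, 0], [0, 0, 2, -1, 0, -1], [0, -1, -1, 2, 0, 0], [-1, 0, 0, 0, 2, 0], [0, 0, -1, 0, 0, 2]].
The roots have two lengths (squared-length ratio 2:1); the short ones are alpha_{5}. The associated Dynkin diagram is a chain of 6 nodes with a double edge at one end; the terminal node there is the unique short simple root (B_6), so the type is B_6 (the algebra so(13)).

B_6 (so(13))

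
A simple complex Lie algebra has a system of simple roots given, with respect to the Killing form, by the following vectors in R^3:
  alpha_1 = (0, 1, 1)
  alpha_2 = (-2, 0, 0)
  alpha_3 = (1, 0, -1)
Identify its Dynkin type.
C_3 (sp(6))

Compute the Cartan integers a_ij = 2(alpha_i, alpha_j)/(alpha_j, alpha_j); the resulting 3x3 Cartan matrix is
[[2, 0, -1], [0, 2, -2], [-1, -1, 2]].
The roots have two lengths (squared-length ratio 2:1); the short ones are alpha_{1,3}. The associated Dynkin diagram is a chain of 3 nodes with a double edge at one end; the terminal node there is the unique long simple root (C_3), so the type is C_3 (the algebra sp(6)).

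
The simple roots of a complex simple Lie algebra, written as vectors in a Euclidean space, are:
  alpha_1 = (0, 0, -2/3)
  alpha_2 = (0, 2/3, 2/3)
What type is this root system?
B2

Compute the Cartan integers a_ij = 2(alpha_i, alpha_j)/(alpha_j, alpha_j); the resulting 2x2 Cartan matrix is
[[2, -1], [-2, 2]].
The roots have two lengths (squared-length ratio 2:1); the short ones are alpha_{1}. The associated Dynkin diagram is a chain of 2 nodes with a double edge at one end; the terminal node there is the unique short simple root (B_2), so the type is B_2 (the algebra so(5)).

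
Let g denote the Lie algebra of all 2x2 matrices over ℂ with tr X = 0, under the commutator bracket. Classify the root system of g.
This is sl(2), which has dimension 2^2 - 1 = 3 and rank 2 - 1 = 1 (a Cartan subalgebra is the diagonal traceless matrices). In the classification of classical Lie algebras, the special linear algebra sl(n+1) has type A_n; here n = 1, so the Dynkin diagram is a chain of 1 nodes with single edges (A_1). Hence the type is A_1.

type A_1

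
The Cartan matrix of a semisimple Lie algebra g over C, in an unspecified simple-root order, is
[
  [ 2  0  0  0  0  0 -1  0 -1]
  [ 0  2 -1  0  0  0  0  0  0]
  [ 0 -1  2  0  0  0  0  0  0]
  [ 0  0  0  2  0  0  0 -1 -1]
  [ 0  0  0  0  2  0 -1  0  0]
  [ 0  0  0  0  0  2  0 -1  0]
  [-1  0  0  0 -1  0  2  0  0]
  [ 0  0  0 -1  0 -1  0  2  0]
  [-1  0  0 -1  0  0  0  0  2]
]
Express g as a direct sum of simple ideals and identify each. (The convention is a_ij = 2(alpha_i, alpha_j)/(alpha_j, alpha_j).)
A_2 (sl(3)) + A_7 (sl(8))

The diagram associated to this matrix has two connected components: the simple roots {alpha_2, alpha_3} form a chain of 2 nodes with single edges (A_2), and {alpha_1, alpha_4, alpha_5, alpha_6, alpha_7, alpha_8, alpha_9} form a chain of 7 nodes with single edges (A_7). A semisimple Lie algebra decomposes uniquely as the direct sum of simple ideals, one per connected component of its Dynkin diagram, so g ≅ A_2 ⊕ A_7 (dimension 8 + 63 = 71).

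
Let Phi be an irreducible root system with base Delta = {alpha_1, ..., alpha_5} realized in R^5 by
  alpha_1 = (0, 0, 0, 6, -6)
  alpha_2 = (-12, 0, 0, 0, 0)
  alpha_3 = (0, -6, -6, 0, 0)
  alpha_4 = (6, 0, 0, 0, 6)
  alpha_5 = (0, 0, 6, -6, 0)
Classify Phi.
Compute the Cartan integers a_ij = 2(alpha_i, alpha_j)/(alpha_j, alpha_j); the resulting 5x5 Cartan matrix is
[[2, 0, 0, -1, -1], [0, 2, 0, -2, 0], [0, 0, 2, 0, -1], [-1, -1, 0, 2, 0], [-1, 0, -1, 0, 2]].
The roots have two lengths (squared-length ratio 2:1); the short ones are alpha_{1,3,4,5}. The associated Dynkin diagram is a chain of 5 nodes with a double edge at one end; the terminal node there is the unique long simple root (C_5), so the type is C_5 (the algebra sp(10)).

C_5 (sp(10))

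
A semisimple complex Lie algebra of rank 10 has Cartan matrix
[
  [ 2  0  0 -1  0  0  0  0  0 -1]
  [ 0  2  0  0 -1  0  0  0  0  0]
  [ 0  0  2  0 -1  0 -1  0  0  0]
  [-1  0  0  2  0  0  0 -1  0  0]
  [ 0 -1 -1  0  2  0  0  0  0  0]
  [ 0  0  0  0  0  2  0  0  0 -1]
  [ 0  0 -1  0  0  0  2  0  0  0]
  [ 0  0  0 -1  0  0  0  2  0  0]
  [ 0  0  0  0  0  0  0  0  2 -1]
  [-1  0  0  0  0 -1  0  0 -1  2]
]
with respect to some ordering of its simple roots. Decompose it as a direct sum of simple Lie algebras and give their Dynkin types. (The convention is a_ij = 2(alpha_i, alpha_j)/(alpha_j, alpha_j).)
type A_4 + type D_6

The diagram associated to this matrix has two connected components: the simple roots {alpha_2, alpha_3, alpha_5, alpha_7} form a chain of 4 nodes with single edges (A_4), and {alpha_1, alpha_4, alpha_6, alpha_8, alpha_9, alpha_10} form a chain of 4 nodes with a fork of two nodes at one end (D_6). A semisimple Lie algebra decomposes uniquely as the direct sum of simple ideals, one per connected component of its Dynkin diagram, so g ≅ A_4 ⊕ D_6 (dimension 24 + 66 = 90).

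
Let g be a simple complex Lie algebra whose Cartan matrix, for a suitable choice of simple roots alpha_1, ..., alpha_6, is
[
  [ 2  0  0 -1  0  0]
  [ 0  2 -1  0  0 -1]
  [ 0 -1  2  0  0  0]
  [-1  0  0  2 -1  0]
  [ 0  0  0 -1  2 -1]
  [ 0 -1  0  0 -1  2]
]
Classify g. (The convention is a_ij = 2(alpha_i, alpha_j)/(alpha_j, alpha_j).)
type A_6

The matrix has rank 6 with 2's on the diagonal. Reading the off-diagonal entries as Dynkin edges (a single edge where a_ij = a_ji = -1; a double or triple edge where a_ij * a_ji = 2 or 3), the diagram is a chain of 6 nodes with single edges (A_6). One simple-root ordering that puts it in standard form is (alpha_1, alpha_4, alpha_5, alpha_6, alpha_2, alpha_3). So the algebra is type A_6, i.e. sl(7).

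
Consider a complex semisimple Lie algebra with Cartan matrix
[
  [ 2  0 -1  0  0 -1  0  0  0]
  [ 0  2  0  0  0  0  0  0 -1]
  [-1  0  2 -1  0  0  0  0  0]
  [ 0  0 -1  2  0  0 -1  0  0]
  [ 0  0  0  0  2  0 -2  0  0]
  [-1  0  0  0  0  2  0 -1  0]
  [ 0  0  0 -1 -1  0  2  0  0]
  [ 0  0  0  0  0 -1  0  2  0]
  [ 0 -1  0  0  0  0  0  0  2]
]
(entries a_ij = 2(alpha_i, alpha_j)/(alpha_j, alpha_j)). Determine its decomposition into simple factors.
type A_2 + type C_7

The diagram associated to this matrix has two connected components: the simple roots {alpha_2, alpha_9} form a chain of 2 nodes with single edges (A_2), and {alpha_1, alpha_3, alpha_4, alpha_5, alpha_6, alpha_7, alpha_8} form a chain of 7 nodes with a double edge at one end; the terminal node there is the unique long simple root (C_7). A semisimple Lie algebra decomposes uniquely as the direct sum of simple ideals, one per connected component of its Dynkin diagram, so g ≅ A_2 ⊕ C_7 (dimension 8 + 105 = 113).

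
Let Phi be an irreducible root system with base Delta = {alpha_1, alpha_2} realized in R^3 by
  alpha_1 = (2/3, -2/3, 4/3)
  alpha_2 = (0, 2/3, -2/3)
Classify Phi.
Compute the Cartan integers a_ij = 2(alpha_i, alpha_j)/(alpha_j, alpha_j); the resulting 2x2 Cartan matrix is
[[2, -3], [-1, 2]].
The roots have two lengths (squared-length ratio 3:1); the short ones are alpha_{2}. The associated Dynkin diagram is two nodes joined by a triple edge (G_2), so the type is G_2.

G2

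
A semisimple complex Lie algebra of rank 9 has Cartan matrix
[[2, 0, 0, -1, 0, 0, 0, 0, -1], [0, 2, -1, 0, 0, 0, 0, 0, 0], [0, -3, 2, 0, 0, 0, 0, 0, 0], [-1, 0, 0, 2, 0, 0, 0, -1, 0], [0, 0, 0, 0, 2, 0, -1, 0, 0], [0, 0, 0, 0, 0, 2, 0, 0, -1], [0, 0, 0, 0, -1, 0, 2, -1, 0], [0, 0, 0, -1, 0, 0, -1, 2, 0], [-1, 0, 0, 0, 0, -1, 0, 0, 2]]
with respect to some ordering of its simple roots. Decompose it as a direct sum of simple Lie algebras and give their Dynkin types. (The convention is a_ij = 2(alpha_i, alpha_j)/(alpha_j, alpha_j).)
type A_7 + type G_2

The diagram associated to this matrix has two connected components: the simple roots {alpha_1, alpha_4, alpha_5, alpha_6, alpha_7, alpha_8, alpha_9} form a chain of 7 nodes with single edges (A_7), and {alpha_2, alpha_3} form two nodes joined by a triple edge (G_2). A semisimple Lie algebra decomposes uniquely as the direct sum of simple ideals, one per connected component of its Dynkin diagram, so g ≅ A_7 ⊕ G_2 (dimension 63 + 14 = 77).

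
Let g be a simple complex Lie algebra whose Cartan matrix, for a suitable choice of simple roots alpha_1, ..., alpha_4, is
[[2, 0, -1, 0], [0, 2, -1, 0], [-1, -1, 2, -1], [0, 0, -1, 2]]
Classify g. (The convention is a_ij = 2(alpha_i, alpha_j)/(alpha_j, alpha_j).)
The matrix has rank 4 with 2's on the diagonal. Reading the off-diagonal entries as Dynkin edges (a single edge where a_ij = a_ji = -1; a double or triple edge where a_ij * a_ji = 2 or 3), the diagram is a chain of 2 nodes with a fork of two nodes at one end (D_4). One simple-root ordering that puts it in standard form is (alpha_4, alpha_3, alpha_2, alpha_1). So the algebra is type D_4, i.e. so(8).

type D_4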